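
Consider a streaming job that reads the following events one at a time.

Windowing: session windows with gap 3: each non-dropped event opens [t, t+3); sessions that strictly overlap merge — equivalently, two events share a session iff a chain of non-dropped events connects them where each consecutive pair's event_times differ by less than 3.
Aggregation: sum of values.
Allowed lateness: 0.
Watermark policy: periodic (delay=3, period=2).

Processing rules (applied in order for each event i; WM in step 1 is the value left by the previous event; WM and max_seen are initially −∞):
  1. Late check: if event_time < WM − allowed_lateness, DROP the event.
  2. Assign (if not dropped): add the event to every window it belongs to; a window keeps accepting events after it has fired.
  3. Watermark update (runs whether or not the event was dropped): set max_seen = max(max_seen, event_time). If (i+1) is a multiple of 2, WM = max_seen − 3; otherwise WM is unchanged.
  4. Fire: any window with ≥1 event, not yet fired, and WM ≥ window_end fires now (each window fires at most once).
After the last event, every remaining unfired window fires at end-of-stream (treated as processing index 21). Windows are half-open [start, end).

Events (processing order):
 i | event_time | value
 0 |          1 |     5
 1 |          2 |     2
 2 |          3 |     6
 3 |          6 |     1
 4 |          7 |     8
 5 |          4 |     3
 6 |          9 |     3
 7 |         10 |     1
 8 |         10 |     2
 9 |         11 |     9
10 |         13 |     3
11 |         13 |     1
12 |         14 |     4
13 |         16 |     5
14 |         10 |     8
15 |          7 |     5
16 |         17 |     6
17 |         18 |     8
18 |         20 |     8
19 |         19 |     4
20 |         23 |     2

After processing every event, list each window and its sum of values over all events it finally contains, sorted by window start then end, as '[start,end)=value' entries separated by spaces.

[1,23)=79 [23,26)=2

i=0 t=1 v=5: → [1,4); WM=−∞
i=1 t=2 v=2: → [1,5); WM=-1
i=2 t=3 v=6: → [1,6); WM=-1
i=3 t=6 v=1: → [6,9); WM=3
i=4 t=7 v=8: → [6,10); WM=3
i=5 t=4 v=3: → [1,10); WM=4
i=6 t=9 v=3: → [1,12); WM=4
i=7 t=10 v=1: → [1,13); WM=7
i=8 t=10 v=2: → [1,13); WM=7
i=9 t=11 v=9: → [1,14); WM=8
i=10 t=13 v=3: → [1,16); WM=8
i=11 t=13 v=1: → [1,16); WM=10
i=12 t=14 v=4: → [1,17); WM=10
i=13 t=16 v=5: → [1,19); WM=13
i=14 t=10 v=8: DROP (t<13-0); WM=13
i=15 t=7 v=5: DROP (t<13-0); WM=13
i=16 t=17 v=6: → [1,20); WM=13
i=17 t=18 v=8: → [1,21); WM=15
i=18 t=20 v=8: → [1,23); WM=15
i=19 t=19 v=4: → [1,23); WM=17
i=20 t=23 v=2: → [23,26); WM=17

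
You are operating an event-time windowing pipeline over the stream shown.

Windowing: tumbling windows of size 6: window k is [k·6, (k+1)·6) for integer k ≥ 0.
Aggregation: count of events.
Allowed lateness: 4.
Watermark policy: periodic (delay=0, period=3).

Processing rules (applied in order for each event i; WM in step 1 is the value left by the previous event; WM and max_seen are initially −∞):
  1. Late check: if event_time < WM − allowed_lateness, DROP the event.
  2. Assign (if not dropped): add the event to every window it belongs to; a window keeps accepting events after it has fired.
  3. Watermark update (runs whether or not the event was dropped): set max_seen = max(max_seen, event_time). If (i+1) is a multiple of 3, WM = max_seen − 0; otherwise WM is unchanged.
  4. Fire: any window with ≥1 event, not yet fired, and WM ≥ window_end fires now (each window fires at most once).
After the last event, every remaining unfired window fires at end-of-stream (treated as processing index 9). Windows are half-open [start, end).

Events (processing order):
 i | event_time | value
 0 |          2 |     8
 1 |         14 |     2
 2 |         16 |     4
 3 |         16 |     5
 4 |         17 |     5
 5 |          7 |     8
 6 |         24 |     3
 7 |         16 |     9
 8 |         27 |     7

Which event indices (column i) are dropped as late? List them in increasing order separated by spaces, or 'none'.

5

i=0 t=2 v=8: → [0,6); WM=−∞
i=1 t=14 v=2: → [12,18); WM=−∞
i=2 t=16 v=4: → [12,18); WM=16; [0,6) fires=1
i=3 t=16 v=5: → [12,18); WM=16
i=4 t=17 v=5: → [12,18); WM=16
i=5 t=7 v=8: DROP (t<16-4); WM=17
i=6 t=24 v=3: → [24,30); WM=17
i=7 t=16 v=9: → [12,18); WM=17
i=8 t=27 v=7: → [24,30); WM=27; [12,18) fires=5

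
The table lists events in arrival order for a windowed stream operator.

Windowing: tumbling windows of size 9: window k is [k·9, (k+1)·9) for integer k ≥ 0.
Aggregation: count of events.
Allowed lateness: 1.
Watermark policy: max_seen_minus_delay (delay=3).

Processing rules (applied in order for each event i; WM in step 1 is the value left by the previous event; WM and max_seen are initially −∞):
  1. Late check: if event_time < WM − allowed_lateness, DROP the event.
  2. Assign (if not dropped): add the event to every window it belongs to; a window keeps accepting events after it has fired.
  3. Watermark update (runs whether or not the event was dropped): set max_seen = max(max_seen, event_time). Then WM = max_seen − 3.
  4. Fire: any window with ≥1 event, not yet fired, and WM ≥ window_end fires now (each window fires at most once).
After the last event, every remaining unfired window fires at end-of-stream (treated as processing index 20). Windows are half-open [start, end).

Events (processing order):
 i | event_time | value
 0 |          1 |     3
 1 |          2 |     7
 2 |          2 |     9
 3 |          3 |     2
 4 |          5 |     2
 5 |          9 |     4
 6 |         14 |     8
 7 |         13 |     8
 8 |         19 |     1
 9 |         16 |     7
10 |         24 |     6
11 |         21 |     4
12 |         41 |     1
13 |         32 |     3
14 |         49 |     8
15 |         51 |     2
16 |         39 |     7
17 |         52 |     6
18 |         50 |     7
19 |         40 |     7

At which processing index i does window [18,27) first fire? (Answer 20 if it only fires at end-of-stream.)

i=0 t=1 v=3: → [0,9); WM=-2
i=1 t=2 v=7: → [0,9); WM=-1
i=2 t=2 v=9: → [0,9); WM=-1
i=3 t=3 v=2: → [0,9); WM=0
i=4 t=5 v=2: → [0,9); WM=2
i=5 t=9 v=4: → [9,18); WM=6
i=6 t=14 v=8: → [9,18); WM=11; [0,9) fires=5
i=7 t=13 v=8: → [9,18); WM=11
i=8 t=19 v=1: → [18,27); WM=16
i=9 t=16 v=7: → [9,18); WM=16
i=10 t=24 v=6: → [18,27); WM=21; [9,18) fires=4
i=11 t=21 v=4: → [18,27); WM=21
i=12 t=41 v=1: → [36,45); WM=38; [18,27) fires=3
i=13 t=32 v=3: DROP (t<38-1); WM=38
i=14 t=49 v=8: → [45,54); WM=46; [36,45) fires=1
i=15 t=51 v=2: → [45,54); WM=48
i=16 t=39 v=7: DROP (t<48-1); WM=48
i=17 t=52 v=6: → [45,54); WM=49
i=18 t=50 v=7: → [45,54); WM=49
i=19 t=40 v=7: DROP (t<49-1); WM=49

12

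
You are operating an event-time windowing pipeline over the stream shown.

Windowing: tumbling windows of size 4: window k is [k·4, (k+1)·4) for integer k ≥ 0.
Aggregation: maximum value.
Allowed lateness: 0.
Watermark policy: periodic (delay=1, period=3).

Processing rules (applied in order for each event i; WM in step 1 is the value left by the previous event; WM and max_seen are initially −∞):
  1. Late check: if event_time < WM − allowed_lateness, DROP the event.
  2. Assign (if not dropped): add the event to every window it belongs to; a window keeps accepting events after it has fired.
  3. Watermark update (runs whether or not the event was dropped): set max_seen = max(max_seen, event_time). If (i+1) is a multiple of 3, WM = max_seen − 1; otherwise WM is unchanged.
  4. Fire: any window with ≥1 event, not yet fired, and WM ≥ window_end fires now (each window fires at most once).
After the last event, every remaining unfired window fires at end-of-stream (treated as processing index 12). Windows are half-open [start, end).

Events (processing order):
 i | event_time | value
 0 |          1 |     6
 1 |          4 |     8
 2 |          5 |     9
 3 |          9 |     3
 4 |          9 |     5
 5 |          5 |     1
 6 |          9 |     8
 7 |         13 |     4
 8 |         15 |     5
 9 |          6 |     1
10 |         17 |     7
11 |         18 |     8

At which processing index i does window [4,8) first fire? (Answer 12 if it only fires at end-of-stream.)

5

i=0 t=1 v=6: → [0,4); WM=−∞
i=1 t=4 v=8: → [4,8); WM=−∞
i=2 t=5 v=9: → [4,8); WM=4; [0,4) fires=6
i=3 t=9 v=3: → [8,12); WM=4
i=4 t=9 v=5: → [8,12); WM=4
i=5 t=5 v=1: → [4,8); WM=8; [4,8) fires=9
i=6 t=9 v=8: → [8,12); WM=8
i=7 t=13 v=4: → [12,16); WM=8
i=8 t=15 v=5: → [12,16); WM=14; [8,12) fires=8
i=9 t=6 v=1: DROP (t<14-0); WM=14
i=10 t=17 v=7: → [16,20); WM=14
i=11 t=18 v=8: → [16,20); WM=17; [12,16) fires=5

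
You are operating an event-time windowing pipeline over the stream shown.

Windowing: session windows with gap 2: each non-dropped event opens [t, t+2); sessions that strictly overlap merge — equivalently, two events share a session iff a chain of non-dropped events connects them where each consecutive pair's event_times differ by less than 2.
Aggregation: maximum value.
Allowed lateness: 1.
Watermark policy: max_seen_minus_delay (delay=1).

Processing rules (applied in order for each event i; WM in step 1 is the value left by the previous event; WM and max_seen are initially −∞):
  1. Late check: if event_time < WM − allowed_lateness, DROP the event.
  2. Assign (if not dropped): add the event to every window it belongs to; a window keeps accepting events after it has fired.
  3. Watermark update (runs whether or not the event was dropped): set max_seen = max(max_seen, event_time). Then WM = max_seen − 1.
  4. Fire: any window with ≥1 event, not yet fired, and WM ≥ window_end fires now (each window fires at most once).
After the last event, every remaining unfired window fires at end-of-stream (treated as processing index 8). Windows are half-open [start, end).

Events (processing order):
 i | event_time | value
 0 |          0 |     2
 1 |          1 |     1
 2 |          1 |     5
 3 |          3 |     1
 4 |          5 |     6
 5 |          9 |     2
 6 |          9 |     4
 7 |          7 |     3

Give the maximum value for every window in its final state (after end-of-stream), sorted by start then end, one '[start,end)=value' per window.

i=0 t=0 v=2: → [0,2); WM=-1
i=1 t=1 v=1: → [0,3); WM=0
i=2 t=1 v=5: → [0,3); WM=0
i=3 t=3 v=1: → [3,5); WM=2
i=4 t=5 v=6: → [5,7); WM=4
i=5 t=9 v=2: → [9,11); WM=8
i=6 t=9 v=4: → [9,11); WM=8
i=7 t=7 v=3: → [7,9); WM=8

[0,3)=5 [3,5)=1 [5,7)=6 [7,9)=3 [9,11)=4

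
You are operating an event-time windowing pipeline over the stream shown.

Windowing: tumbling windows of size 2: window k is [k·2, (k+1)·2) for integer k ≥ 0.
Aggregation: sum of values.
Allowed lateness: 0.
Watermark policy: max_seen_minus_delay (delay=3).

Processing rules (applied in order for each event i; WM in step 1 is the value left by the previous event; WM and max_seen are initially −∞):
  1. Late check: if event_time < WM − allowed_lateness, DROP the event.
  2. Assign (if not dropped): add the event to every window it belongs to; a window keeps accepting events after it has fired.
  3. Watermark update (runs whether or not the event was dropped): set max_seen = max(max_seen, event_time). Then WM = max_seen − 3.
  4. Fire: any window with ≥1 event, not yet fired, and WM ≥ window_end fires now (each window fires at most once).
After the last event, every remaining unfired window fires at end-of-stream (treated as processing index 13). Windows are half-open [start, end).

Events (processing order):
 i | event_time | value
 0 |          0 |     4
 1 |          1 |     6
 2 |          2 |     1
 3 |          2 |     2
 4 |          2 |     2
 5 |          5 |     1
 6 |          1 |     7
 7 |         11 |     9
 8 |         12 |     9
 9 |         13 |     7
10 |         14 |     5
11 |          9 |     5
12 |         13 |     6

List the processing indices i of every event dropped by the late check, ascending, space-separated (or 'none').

6 11

i=0 t=0 v=4: → [0,2); WM=-3
i=1 t=1 v=6: → [0,2); WM=-2
i=2 t=2 v=1: → [2,4); WM=-1
i=3 t=2 v=2: → [2,4); WM=-1
i=4 t=2 v=2: → [2,4); WM=-1
i=5 t=5 v=1: → [4,6); WM=2; [0,2) fires=10
i=6 t=1 v=7: DROP (t<2-0); WM=2
i=7 t=11 v=9: → [10,12); WM=8; [2,4) fires=5 [4,6) fires=1
i=8 t=12 v=9: → [12,14); WM=9
i=9 t=13 v=7: → [12,14); WM=10
i=10 t=14 v=5: → [14,16); WM=11
i=11 t=9 v=5: DROP (t<11-0); WM=11
i=12 t=13 v=6: → [12,14); WM=11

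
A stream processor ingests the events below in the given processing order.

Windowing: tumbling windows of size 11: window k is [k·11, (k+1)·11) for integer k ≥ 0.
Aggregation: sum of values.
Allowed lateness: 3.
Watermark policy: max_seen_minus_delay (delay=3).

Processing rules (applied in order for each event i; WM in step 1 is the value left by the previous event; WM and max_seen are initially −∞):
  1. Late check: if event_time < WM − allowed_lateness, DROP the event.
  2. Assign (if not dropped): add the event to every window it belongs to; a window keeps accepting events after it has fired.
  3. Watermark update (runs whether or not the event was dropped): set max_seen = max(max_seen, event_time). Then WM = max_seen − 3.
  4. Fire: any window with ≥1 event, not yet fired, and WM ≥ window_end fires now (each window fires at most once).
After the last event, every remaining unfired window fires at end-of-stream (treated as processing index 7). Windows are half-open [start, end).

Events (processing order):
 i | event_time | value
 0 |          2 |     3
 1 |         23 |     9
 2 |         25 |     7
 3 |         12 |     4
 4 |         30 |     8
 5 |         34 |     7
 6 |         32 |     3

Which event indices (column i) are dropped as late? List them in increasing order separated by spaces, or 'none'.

3

i=0 t=2 v=3: → [0,11); WM=-1
i=1 t=23 v=9: → [22,33); WM=20; [0,11) fires=3
i=2 t=25 v=7: → [22,33); WM=22
i=3 t=12 v=4: DROP (t<22-3); WM=22
i=4 t=30 v=8: → [22,33); WM=27
i=5 t=34 v=7: → [33,44); WM=31
i=6 t=32 v=3: → [22,33); WM=31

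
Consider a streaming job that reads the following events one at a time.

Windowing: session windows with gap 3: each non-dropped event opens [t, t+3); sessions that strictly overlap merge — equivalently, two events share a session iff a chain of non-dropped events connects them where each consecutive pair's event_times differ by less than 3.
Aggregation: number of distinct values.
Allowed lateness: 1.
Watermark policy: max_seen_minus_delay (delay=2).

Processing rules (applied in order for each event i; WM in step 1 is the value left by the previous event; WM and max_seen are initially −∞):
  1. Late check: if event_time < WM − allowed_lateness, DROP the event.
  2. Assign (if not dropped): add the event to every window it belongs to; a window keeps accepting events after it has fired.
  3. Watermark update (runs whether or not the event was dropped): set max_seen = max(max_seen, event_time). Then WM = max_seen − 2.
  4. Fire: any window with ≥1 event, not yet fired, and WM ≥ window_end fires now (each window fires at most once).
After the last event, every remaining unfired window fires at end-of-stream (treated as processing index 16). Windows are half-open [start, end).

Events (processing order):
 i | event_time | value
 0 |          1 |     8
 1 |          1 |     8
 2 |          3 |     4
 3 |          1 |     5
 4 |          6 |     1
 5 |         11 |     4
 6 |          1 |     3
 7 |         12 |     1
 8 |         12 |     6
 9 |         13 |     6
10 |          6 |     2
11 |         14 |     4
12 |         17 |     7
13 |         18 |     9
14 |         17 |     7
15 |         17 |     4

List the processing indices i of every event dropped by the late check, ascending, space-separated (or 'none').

6 10

i=0 t=1 v=8: → [1,4); WM=-1
i=1 t=1 v=8: → [1,4); WM=-1
i=2 t=3 v=4: → [1,6); WM=1
i=3 t=1 v=5: → [1,6); WM=1
i=4 t=6 v=1: → [6,9); WM=4
i=5 t=11 v=4: → [11,14); WM=9
i=6 t=1 v=3: DROP (t<9-1); WM=9
i=7 t=12 v=1: → [11,15); WM=10
i=8 t=12 v=6: → [11,15); WM=10
i=9 t=13 v=6: → [11,16); WM=11
i=10 t=6 v=2: DROP (t<11-1); WM=11
i=11 t=14 v=4: → [11,17); WM=12
i=12 t=17 v=7: → [17,20); WM=15
i=13 t=18 v=9: → [17,21); WM=16
i=14 t=17 v=7: → [17,21); WM=16
i=15 t=17 v=4: → [17,21); WM=16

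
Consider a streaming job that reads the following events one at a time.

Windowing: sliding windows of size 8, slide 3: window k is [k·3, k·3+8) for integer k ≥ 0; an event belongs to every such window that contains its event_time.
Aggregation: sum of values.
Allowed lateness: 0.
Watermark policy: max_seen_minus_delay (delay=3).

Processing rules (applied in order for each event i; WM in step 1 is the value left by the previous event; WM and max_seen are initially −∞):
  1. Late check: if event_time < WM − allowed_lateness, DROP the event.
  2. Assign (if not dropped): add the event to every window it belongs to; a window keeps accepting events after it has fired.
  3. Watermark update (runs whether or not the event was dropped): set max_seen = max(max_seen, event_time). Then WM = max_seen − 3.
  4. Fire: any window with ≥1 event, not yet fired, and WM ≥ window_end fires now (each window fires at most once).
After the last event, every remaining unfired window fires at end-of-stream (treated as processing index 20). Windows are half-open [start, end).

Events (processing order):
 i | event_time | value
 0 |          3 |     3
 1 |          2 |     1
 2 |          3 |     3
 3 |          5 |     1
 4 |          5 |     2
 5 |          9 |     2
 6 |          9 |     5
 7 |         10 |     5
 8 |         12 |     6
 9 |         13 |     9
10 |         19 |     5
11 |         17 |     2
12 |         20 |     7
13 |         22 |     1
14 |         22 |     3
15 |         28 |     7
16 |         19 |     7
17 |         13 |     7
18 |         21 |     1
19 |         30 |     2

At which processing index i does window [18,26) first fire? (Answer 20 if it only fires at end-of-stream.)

19

i=0 t=3 v=3: → [3,11),[0,8); WM=0
i=1 t=2 v=1: → [0,8); WM=0
i=2 t=3 v=3: → [3,11),[0,8); WM=0
i=3 t=5 v=1: → [3,11),[0,8); WM=2
i=4 t=5 v=2: → [3,11),[0,8); WM=2
i=5 t=9 v=2: → [9,17),[6,14),[3,11); WM=6
i=6 t=9 v=5: → [9,17),[6,14),[3,11); WM=6
i=7 t=10 v=5: → [9,17),[6,14),[3,11); WM=7
i=8 t=12 v=6: → [12,20),[9,17),[6,14); WM=9; [0,8) fires=10
i=9 t=13 v=9: → [12,20),[9,17),[6,14); WM=10
i=10 t=19 v=5: → [18,26),[15,23),[12,20); WM=16; [3,11) fires=21 [6,14) fires=27
i=11 t=17 v=2: → [15,23),[12,20); WM=16
i=12 t=20 v=7: → [18,26),[15,23); WM=17; [9,17) fires=27
i=13 t=22 v=1: → [21,29),[18,26),[15,23); WM=19
i=14 t=22 v=3: → [21,29),[18,26),[15,23); WM=19
i=15 t=28 v=7: → [27,35),[24,32),[21,29); WM=25; [12,20) fires=22 [15,23) fires=18
i=16 t=19 v=7: DROP (t<25-0); WM=25
i=17 t=13 v=7: DROP (t<25-0); WM=25
i=18 t=21 v=1: DROP (t<25-0); WM=25
i=19 t=30 v=2: → [30,38),[27,35),[24,32); WM=27; [18,26) fires=16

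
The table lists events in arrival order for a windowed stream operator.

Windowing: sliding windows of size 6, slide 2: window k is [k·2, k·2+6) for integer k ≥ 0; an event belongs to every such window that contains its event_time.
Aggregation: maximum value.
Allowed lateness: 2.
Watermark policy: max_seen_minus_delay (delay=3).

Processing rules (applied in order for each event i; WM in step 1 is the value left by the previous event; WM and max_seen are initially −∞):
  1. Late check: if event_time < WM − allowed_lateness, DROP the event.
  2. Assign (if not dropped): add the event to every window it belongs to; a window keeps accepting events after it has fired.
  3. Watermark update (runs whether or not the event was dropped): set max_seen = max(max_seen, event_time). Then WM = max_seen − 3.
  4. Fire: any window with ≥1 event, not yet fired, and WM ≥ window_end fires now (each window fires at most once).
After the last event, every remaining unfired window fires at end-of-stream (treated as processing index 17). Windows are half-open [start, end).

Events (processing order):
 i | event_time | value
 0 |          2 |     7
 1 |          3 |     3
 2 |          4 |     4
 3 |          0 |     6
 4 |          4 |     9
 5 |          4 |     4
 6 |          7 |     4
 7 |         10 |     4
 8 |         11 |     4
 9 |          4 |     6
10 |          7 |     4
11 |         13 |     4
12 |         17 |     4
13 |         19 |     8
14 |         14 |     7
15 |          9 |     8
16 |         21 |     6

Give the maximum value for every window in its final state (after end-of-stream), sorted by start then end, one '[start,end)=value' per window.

i=0 t=2 v=7: → [2,8),[0,6); WM=-1
i=1 t=3 v=3: → [2,8),[0,6); WM=0
i=2 t=4 v=4: → [4,10),[2,8),[0,6); WM=1
i=3 t=0 v=6: → [0,6); WM=1
i=4 t=4 v=9: → [4,10),[2,8),[0,6); WM=1
i=5 t=4 v=4: → [4,10),[2,8),[0,6); WM=1
i=6 t=7 v=4: → [6,12),[4,10),[2,8); WM=4
i=7 t=10 v=4: → [10,16),[8,14),[6,12); WM=7; [0,6) fires=9
i=8 t=11 v=4: → [10,16),[8,14),[6,12); WM=8; [2,8) fires=9
i=9 t=4 v=6: DROP (t<8-2); WM=8
i=10 t=7 v=4: → [6,12),[4,10),[2,8); WM=8
i=11 t=13 v=4: → [12,18),[10,16),[8,14); WM=10; [4,10) fires=9
i=12 t=17 v=4: → [16,22),[14,20),[12,18); WM=14; [6,12) fires=4 [8,14) fires=4
i=13 t=19 v=8: → [18,24),[16,22),[14,20); WM=16; [10,16) fires=4
i=14 t=14 v=7: → [14,20),[12,18),[10,16); WM=16
i=15 t=9 v=8: DROP (t<16-2); WM=16
i=16 t=21 v=6: → [20,26),[18,24),[16,22); WM=18; [12,18) fires=7

[0,6)=9 [2,8)=9 [4,10)=9 [6,12)=4 [8,14)=4 [10,16)=7 [12,18)=7 [14,20)=8 [16,22)=8 [18,24)=8 [20,26)=6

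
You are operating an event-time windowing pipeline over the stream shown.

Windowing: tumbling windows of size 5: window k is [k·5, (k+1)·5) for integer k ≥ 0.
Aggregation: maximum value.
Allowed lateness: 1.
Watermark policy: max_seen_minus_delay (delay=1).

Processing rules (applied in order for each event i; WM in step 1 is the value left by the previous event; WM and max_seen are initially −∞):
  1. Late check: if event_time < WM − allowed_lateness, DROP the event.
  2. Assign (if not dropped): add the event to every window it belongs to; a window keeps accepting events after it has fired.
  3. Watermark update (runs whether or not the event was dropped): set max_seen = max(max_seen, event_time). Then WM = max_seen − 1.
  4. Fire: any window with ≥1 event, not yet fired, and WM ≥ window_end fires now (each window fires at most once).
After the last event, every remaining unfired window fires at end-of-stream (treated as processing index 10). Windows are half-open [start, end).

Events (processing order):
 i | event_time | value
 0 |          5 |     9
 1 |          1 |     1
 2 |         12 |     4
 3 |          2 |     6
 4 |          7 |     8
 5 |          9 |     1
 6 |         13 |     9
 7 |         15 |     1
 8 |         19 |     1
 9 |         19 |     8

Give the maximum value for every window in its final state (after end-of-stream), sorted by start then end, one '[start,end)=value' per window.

i=0 t=5 v=9: → [5,10); WM=4
i=1 t=1 v=1: DROP (t<4-1); WM=4
i=2 t=12 v=4: → [10,15); WM=11; [5,10) fires=9
i=3 t=2 v=6: DROP (t<11-1); WM=11
i=4 t=7 v=8: DROP (t<11-1); WM=11
i=5 t=9 v=1: DROP (t<11-1); WM=11
i=6 t=13 v=9: → [10,15); WM=12
i=7 t=15 v=1: → [15,20); WM=14
i=8 t=19 v=1: → [15,20); WM=18; [10,15) fires=9
i=9 t=19 v=8: → [15,20); WM=18

[5,10)=9 [10,15)=9 [15,20)=8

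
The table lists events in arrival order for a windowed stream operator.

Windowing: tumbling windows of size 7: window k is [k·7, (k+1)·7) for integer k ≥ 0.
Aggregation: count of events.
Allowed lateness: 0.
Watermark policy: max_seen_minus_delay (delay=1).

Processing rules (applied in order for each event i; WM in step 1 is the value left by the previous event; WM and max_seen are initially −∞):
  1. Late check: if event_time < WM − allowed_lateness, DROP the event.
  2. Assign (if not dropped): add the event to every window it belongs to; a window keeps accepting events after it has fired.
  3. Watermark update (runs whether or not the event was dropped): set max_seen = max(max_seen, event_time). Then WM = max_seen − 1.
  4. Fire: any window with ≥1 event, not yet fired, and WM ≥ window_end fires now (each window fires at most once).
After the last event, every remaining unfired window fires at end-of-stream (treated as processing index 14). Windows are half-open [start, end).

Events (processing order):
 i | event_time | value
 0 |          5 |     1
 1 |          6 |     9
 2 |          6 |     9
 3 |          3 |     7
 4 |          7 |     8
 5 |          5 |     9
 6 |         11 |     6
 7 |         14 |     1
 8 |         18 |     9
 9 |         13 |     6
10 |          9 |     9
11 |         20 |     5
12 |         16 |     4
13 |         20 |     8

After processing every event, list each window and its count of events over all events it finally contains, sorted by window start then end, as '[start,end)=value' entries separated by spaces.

[0,7)=3 [7,14)=2 [14,21)=4

i=0 t=5 v=1: → [0,7); WM=4
i=1 t=6 v=9: → [0,7); WM=5
i=2 t=6 v=9: → [0,7); WM=5
i=3 t=3 v=7: DROP (t<5-0); WM=5
i=4 t=7 v=8: → [7,14); WM=6
i=5 t=5 v=9: DROP (t<6-0); WM=6
i=6 t=11 v=6: → [7,14); WM=10; [0,7) fires=3
i=7 t=14 v=1: → [14,21); WM=13
i=8 t=18 v=9: → [14,21); WM=17; [7,14) fires=2
i=9 t=13 v=6: DROP (t<17-0); WM=17
i=10 t=9 v=9: DROP (t<17-0); WM=17
i=11 t=20 v=5: → [14,21); WM=19
i=12 t=16 v=4: DROP (t<19-0); WM=19
i=13 t=20 v=8: → [14,21); WM=19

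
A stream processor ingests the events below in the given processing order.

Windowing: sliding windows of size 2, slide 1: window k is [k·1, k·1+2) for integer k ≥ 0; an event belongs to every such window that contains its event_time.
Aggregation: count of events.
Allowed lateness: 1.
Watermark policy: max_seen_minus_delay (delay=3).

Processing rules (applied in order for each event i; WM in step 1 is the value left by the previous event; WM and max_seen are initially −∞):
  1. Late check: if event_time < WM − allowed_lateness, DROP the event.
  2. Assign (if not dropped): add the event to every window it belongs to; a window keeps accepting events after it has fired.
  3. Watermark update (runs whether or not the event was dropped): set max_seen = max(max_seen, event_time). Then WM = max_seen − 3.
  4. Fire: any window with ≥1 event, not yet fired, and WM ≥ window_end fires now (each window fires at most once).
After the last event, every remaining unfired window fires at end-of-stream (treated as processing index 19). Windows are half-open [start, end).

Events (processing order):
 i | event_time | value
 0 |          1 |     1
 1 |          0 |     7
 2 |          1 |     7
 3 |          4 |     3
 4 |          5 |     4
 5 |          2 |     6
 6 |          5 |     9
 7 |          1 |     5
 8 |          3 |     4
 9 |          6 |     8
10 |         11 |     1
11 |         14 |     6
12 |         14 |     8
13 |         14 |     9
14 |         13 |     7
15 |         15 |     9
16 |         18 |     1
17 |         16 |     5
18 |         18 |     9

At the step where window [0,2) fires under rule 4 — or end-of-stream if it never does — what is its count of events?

i=0 t=1 v=1: → [1,3),[0,2); WM=-2
i=1 t=0 v=7: → [0,2); WM=-2
i=2 t=1 v=7: → [1,3),[0,2); WM=-2
i=3 t=4 v=3: → [4,6),[3,5); WM=1
i=4 t=5 v=4: → [5,7),[4,6); WM=2; [0,2) fires=3
i=5 t=2 v=6: → [2,4),[1,3); WM=2
i=6 t=5 v=9: → [5,7),[4,6); WM=2
i=7 t=1 v=5: → [1,3),[0,2); WM=2
i=8 t=3 v=4: → [3,5),[2,4); WM=2
i=9 t=6 v=8: → [6,8),[5,7); WM=3; [1,3) fires=4
i=10 t=11 v=1: → [11,13),[10,12); WM=8; [2,4) fires=2 [3,5) fires=2 [4,6) fires=3 [5,7) fires=3 [6,8) fires=1
i=11 t=14 v=6: → [14,16),[13,15); WM=11
i=12 t=14 v=8: → [14,16),[13,15); WM=11
i=13 t=14 v=9: → [14,16),[13,15); WM=11
i=14 t=13 v=7: → [13,15),[12,14); WM=11
i=15 t=15 v=9: → [15,17),[14,16); WM=12; [10,12) fires=1
i=16 t=18 v=1: → [18,20),[17,19); WM=15; [11,13) fires=1 [12,14) fires=1 [13,15) fires=4
i=17 t=16 v=5: → [16,18),[15,17); WM=15
i=18 t=18 v=9: → [18,20),[17,19); WM=15

3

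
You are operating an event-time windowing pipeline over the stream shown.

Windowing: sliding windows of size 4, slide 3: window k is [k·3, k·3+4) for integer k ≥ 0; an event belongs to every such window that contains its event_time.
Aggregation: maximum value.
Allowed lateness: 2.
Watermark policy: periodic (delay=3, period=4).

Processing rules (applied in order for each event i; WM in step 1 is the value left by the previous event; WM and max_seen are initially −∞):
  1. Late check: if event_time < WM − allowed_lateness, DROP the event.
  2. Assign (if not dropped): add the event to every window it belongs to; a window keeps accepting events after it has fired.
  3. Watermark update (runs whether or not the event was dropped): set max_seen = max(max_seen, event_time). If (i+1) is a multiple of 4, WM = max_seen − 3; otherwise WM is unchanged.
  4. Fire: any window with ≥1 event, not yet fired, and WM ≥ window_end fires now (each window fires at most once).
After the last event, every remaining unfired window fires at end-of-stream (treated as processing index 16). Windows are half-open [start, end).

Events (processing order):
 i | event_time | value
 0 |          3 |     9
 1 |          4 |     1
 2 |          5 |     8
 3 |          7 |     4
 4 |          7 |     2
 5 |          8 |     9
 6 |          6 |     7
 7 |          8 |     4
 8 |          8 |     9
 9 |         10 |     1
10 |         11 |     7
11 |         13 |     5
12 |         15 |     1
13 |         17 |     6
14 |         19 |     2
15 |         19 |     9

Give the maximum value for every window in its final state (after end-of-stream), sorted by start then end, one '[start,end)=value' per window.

[0,4)=9 [3,7)=9 [6,10)=9 [9,13)=7 [12,16)=5 [15,19)=6 [18,22)=9

i=0 t=3 v=9: → [3,7),[0,4); WM=−∞
i=1 t=4 v=1: → [3,7); WM=−∞
i=2 t=5 v=8: → [3,7); WM=−∞
i=3 t=7 v=4: → [6,10); WM=4; [0,4) fires=9
i=4 t=7 v=2: → [6,10); WM=4
i=5 t=8 v=9: → [6,10); WM=4
i=6 t=6 v=7: → [6,10),[3,7); WM=4
i=7 t=8 v=4: → [6,10); WM=5
i=8 t=8 v=9: → [6,10); WM=5
i=9 t=10 v=1: → [9,13); WM=5
i=10 t=11 v=7: → [9,13); WM=5
i=11 t=13 v=5: → [12,16); WM=10; [3,7) fires=9 [6,10) fires=9
i=12 t=15 v=1: → [15,19),[12,16); WM=10
i=13 t=17 v=6: → [15,19); WM=10
i=14 t=19 v=2: → [18,22); WM=10
i=15 t=19 v=9: → [18,22); WM=16; [9,13) fires=7 [12,16) fires=5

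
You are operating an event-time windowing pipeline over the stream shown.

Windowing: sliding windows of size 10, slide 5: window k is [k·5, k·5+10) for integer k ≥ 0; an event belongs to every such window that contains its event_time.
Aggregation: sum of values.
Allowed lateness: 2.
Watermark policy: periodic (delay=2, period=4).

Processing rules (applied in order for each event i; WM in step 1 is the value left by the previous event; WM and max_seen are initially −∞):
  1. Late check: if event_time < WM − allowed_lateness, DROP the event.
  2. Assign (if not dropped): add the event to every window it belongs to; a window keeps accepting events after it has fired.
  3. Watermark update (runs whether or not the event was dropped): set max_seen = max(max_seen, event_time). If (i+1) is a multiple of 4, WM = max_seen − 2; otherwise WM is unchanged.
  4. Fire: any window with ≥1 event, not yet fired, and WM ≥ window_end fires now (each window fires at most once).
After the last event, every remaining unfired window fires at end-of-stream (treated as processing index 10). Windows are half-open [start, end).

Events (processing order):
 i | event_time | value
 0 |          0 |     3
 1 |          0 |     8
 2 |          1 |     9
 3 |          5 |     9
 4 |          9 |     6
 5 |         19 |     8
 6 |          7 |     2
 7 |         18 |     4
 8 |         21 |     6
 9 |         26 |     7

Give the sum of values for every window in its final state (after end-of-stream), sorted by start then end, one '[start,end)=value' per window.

[0,10)=37 [5,15)=17 [10,20)=12 [15,25)=18 [20,30)=13 [25,35)=7

i=0 t=0 v=3: → [0,10); WM=−∞
i=1 t=0 v=8: → [0,10); WM=−∞
i=2 t=1 v=9: → [0,10); WM=−∞
i=3 t=5 v=9: → [5,15),[0,10); WM=3
i=4 t=9 v=6: → [5,15),[0,10); WM=3
i=5 t=19 v=8: → [15,25),[10,20); WM=3
i=6 t=7 v=2: → [5,15),[0,10); WM=3
i=7 t=18 v=4: → [15,25),[10,20); WM=17; [0,10) fires=37 [5,15) fires=17
i=8 t=21 v=6: → [20,30),[15,25); WM=17
i=9 t=26 v=7: → [25,35),[20,30); WM=17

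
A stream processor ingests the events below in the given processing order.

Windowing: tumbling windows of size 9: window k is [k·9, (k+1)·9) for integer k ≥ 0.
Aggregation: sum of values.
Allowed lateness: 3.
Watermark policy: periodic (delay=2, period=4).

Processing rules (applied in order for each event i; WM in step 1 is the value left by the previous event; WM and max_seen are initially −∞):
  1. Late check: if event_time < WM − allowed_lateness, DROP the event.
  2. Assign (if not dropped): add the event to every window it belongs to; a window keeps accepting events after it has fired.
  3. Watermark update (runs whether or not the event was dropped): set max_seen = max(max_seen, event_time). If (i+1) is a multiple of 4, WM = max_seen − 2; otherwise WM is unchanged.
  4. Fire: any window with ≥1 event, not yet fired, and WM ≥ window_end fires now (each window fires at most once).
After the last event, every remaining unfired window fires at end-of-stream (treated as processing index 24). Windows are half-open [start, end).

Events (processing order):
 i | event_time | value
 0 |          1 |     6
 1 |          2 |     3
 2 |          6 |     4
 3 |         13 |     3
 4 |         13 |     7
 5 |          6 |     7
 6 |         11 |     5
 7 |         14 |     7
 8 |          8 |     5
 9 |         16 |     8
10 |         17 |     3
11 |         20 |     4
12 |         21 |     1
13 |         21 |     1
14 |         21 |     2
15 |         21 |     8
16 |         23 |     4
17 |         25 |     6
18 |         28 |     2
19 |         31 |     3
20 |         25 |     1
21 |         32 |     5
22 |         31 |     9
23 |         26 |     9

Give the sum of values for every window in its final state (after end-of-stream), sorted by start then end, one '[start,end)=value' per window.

[0,9)=13 [9,18)=33 [18,27)=35 [27,36)=19

i=0 t=1 v=6: → [0,9); WM=−∞
i=1 t=2 v=3: → [0,9); WM=−∞
i=2 t=6 v=4: → [0,9); WM=−∞
i=3 t=13 v=3: → [9,18); WM=11; [0,9) fires=13
i=4 t=13 v=7: → [9,18); WM=11
i=5 t=6 v=7: DROP (t<11-3); WM=11
i=6 t=11 v=5: → [9,18); WM=11
i=7 t=14 v=7: → [9,18); WM=12
i=8 t=8 v=5: DROP (t<12-3); WM=12
i=9 t=16 v=8: → [9,18); WM=12
i=10 t=17 v=3: → [9,18); WM=12
i=11 t=20 v=4: → [18,27); WM=18; [9,18) fires=33
i=12 t=21 v=1: → [18,27); WM=18
i=13 t=21 v=1: → [18,27); WM=18
i=14 t=21 v=2: → [18,27); WM=18
i=15 t=21 v=8: → [18,27); WM=19
i=16 t=23 v=4: → [18,27); WM=19
i=17 t=25 v=6: → [18,27); WM=19
i=18 t=28 v=2: → [27,36); WM=19
i=19 t=31 v=3: → [27,36); WM=29; [18,27) fires=26
i=20 t=25 v=1: DROP (t<29-3); WM=29
i=21 t=32 v=5: → [27,36); WM=29
i=22 t=31 v=9: → [27,36); WM=29
i=23 t=26 v=9: → [18,27); WM=30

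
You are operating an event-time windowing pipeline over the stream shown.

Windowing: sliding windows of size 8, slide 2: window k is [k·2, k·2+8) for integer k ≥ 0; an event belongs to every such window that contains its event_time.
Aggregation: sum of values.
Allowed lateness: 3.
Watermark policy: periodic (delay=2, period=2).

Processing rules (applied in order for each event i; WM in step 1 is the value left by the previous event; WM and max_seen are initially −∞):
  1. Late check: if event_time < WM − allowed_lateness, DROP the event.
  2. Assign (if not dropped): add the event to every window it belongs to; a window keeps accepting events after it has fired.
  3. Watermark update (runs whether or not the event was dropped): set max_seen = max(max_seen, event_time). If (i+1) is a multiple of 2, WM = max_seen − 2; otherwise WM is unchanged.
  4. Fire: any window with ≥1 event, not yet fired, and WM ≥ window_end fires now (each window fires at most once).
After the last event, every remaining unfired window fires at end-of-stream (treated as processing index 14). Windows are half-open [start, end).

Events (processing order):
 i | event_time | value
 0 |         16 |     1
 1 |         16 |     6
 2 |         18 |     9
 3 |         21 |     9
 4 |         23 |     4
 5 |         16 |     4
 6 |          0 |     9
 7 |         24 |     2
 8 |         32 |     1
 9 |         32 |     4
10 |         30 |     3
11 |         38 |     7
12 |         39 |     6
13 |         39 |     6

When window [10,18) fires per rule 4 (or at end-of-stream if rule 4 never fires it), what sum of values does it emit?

7

i=0 t=16 v=1: → [16,24),[14,22),[12,20),[10,18); WM=−∞
i=1 t=16 v=6: → [16,24),[14,22),[12,20),[10,18); WM=14
i=2 t=18 v=9: → [18,26),[16,24),[14,22),[12,20); WM=14
i=3 t=21 v=9: → [20,28),[18,26),[16,24),[14,22); WM=19; [10,18) fires=7
i=4 t=23 v=4: → [22,30),[20,28),[18,26),[16,24); WM=19
i=5 t=16 v=4: → [16,24),[14,22),[12,20),[10,18); WM=21; [12,20) fires=20
i=6 t=0 v=9: DROP (t<21-3); WM=21
i=7 t=24 v=2: → [24,32),[22,30),[20,28),[18,26); WM=22; [14,22) fires=29
i=8 t=32 v=1: → [32,40),[30,38),[28,36),[26,34); WM=22
i=9 t=32 v=4: → [32,40),[30,38),[28,36),[26,34); WM=30; [16,24) fires=33 [18,26) fires=24 [20,28) fires=15 [22,30) fires=6
i=10 t=30 v=3: → [30,38),[28,36),[26,34),[24,32); WM=30
i=11 t=38 v=7: → [38,46),[36,44),[34,42),[32,40); WM=36; [24,32) fires=5 [26,34) fires=8 [28,36) fires=8
i=12 t=39 v=6: → [38,46),[36,44),[34,42),[32,40); WM=36
i=13 t=39 v=6: → [38,46),[36,44),[34,42),[32,40); WM=37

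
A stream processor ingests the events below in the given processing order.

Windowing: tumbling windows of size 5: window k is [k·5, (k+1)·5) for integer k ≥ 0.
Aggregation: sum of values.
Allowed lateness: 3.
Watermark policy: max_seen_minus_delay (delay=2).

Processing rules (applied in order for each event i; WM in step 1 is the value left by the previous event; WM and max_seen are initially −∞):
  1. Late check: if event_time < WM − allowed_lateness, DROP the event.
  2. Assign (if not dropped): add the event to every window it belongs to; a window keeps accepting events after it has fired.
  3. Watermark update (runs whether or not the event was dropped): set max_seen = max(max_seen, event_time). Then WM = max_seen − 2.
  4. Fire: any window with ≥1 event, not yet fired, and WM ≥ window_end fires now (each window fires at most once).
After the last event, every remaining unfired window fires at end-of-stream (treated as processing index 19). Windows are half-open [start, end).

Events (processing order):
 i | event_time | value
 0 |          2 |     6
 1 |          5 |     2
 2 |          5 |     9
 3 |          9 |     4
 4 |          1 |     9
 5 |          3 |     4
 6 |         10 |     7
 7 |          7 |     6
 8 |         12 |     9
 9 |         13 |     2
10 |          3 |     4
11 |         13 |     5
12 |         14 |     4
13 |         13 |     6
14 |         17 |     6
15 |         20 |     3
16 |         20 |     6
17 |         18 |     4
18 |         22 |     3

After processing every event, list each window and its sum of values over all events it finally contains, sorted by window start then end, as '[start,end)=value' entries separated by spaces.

[0,5)=6 [5,10)=21 [10,15)=33 [15,20)=10 [20,25)=12

i=0 t=2 v=6: → [0,5); WM=0
i=1 t=5 v=2: → [5,10); WM=3
i=2 t=5 v=9: → [5,10); WM=3
i=3 t=9 v=4: → [5,10); WM=7; [0,5) fires=6
i=4 t=1 v=9: DROP (t<7-3); WM=7
i=5 t=3 v=4: DROP (t<7-3); WM=7
i=6 t=10 v=7: → [10,15); WM=8
i=7 t=7 v=6: → [5,10); WM=8
i=8 t=12 v=9: → [10,15); WM=10; [5,10) fires=21
i=9 t=13 v=2: → [10,15); WM=11
i=10 t=3 v=4: DROP (t<11-3); WM=11
i=11 t=13 v=5: → [10,15); WM=11
i=12 t=14 v=4: → [10,15); WM=12
i=13 t=13 v=6: → [10,15); WM=12
i=14 t=17 v=6: → [15,20); WM=15; [10,15) fires=33
i=15 t=20 v=3: → [20,25); WM=18
i=16 t=20 v=6: → [20,25); WM=18
i=17 t=18 v=4: → [15,20); WM=18
i=18 t=22 v=3: → [20,25); WM=20; [15,20) fires=10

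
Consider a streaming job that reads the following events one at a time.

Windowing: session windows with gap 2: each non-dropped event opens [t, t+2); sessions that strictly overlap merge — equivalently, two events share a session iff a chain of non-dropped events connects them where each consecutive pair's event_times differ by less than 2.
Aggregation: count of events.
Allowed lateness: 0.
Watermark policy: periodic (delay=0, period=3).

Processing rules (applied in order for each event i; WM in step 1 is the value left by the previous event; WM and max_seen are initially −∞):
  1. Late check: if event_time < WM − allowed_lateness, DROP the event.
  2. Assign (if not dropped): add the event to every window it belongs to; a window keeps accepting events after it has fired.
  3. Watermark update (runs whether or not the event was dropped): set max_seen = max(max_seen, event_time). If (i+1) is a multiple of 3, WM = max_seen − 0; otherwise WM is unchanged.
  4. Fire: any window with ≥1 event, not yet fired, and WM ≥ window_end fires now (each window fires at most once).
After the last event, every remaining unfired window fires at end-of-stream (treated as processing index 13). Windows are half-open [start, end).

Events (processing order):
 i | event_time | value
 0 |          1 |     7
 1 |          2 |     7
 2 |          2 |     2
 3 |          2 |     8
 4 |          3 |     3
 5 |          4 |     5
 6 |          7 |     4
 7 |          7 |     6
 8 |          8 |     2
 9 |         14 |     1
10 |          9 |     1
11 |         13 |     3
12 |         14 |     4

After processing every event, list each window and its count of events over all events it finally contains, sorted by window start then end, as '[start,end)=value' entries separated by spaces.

[1,6)=6 [7,11)=4 [13,16)=3

i=0 t=1 v=7: → [1,3); WM=−∞
i=1 t=2 v=7: → [1,4); WM=−∞
i=2 t=2 v=2: → [1,4); WM=2
i=3 t=2 v=8: → [1,4); WM=2
i=4 t=3 v=3: → [1,5); WM=2
i=5 t=4 v=5: → [1,6); WM=4
i=6 t=7 v=4: → [7,9); WM=4
i=7 t=7 v=6: → [7,9); WM=4
i=8 t=8 v=2: → [7,10); WM=8
i=9 t=14 v=1: → [14,16); WM=8
i=10 t=9 v=1: → [7,11); WM=8
i=11 t=13 v=3: → [13,16); WM=14
i=12 t=14 v=4: → [13,16); WM=14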